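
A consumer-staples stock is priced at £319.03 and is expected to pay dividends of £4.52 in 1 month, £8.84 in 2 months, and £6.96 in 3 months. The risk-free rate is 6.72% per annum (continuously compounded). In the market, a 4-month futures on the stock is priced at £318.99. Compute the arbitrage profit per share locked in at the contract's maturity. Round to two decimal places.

£13.27 per share

PV(dividends) I = 4.52·e^(−0.0672·1/12) + 8.84·e^(−0.0672·2/12) + 6.96·e^(−0.0672·3/12) = 20.0804
Fair futures F* = (S − I)·e^(rT) = (319.03 − 20.0804)·e^0.022400 = 298.9496 × 1.022653 = 305.7217
Market £318.99 > fair 305.7217: forward overpriced → cash-and-carry (borrow at r, buy the stock and collect the dividends, short the forward).
Profit at T = |F_mkt − F*| = |318.99 − 305.7217| = £13.27 per share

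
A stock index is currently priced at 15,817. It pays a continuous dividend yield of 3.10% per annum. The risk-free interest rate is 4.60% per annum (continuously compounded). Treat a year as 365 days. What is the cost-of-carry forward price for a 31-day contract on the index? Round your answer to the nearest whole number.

15,837

F = S·e^((r − q)T) = 15817 · e^((0.0460 − 0.0310) × 31/365)
= 15817 · e^0.001274 = 15817 × 1.001275
F = 15,837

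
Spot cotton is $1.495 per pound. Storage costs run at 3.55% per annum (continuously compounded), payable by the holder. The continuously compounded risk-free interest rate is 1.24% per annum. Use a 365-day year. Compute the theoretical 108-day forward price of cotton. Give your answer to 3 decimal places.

Net carry = r + u − y = 0.0124 + 0.0355 − 0.0000 = 0.0479
F = S·e^((r+u−y)T) = 1.495 · e^(0.0479 × 108/365) = 1.495 · e^0.014173
= 1.495 × 1.014274 = $1.516 per pound

$1.516 per pound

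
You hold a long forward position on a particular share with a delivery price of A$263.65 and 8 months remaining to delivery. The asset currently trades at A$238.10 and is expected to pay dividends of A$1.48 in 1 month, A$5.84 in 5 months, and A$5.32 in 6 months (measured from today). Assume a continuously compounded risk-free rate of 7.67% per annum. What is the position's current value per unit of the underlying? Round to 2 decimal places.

-A$24.65

PV(remaining dividends) I = 1.48·e^(−0.0767·1/12) + 5.84·e^(−0.0767·5/12) + 5.32·e^(−0.0767·6/12) = 12.2467
Current forward F = (S − I)·e^(rT) = (238.10 − 12.2467)·e^(0.0767·8/12) = 225.8533 × 1.052463 = 237.7022
Value (long) = (F − K)·e^(−rT) = (237.7022 − 263.65) × 0.950152 = -24.6544
Value = -A$24.65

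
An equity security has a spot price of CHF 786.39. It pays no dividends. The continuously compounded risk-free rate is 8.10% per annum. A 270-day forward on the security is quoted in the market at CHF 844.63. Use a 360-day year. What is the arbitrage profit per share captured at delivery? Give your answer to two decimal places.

CHF 8.99 per share

Fair forward: F* = S·e^(carry·T), with carry = r = 0.0810
F* = 786.39 · e^(0.0810 × 270/360) = 786.39 · e^0.060750 = 786.39 × 1.062633 = CHF 835.6440
Market CHF 844.63 > fair CHF 835.6440: forward overpriced → cash-and-carry (buy spot, short the forward).
At maturity, profit = |F_mkt − F*| = |844.63 − 835.6440| = CHF 8.99 per share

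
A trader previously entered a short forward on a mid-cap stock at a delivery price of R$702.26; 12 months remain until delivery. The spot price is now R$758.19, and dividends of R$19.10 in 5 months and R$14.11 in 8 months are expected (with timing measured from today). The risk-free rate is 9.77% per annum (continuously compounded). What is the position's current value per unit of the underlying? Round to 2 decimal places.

-R$89.74

PV(remaining dividends) I = 19.10·e^(−0.0977·5/12) + 14.11·e^(−0.0977·8/12) = 31.5583
Current forward F = (S − I)·e^(rT) = (758.19 − 31.5583)·e^(0.0977·12/12) = 726.6317 × 1.102632 = 801.2074
Value (long) = (F − K)·e^(−rT) = (801.2074 − 702.26) × 0.906921 = 89.7375
Short position value = −(long value) = -R$89.74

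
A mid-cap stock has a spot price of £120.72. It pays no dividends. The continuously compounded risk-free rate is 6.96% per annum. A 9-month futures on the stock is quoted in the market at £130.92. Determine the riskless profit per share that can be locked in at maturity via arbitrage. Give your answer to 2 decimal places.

Fair futures: F* = S·e^(carry·T), with carry = r = 0.0696
F* = 120.72 · e^(0.0696 × 9/12) = 120.72 · e^0.052200 = 120.72 × 1.053586 = £127.1889
Market £130.92 > fair £127.1889: forward overpriced → cash-and-carry (buy spot, short the forward).
At maturity, profit = |F_mkt − F*| = |130.92 − 127.1889| = £3.73 per share

£3.73 per share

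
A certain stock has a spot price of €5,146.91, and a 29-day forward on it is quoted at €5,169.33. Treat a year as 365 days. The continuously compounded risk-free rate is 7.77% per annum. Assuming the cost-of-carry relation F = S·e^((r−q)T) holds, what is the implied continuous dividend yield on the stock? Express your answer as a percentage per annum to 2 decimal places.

From F = S·e^((r−q)T): (r − q) = ln(F/S)/T
ln(5169.33/5146.91) = ln(1.004356) = 0.004347
(r − q) = 0.004347 / (29/365) = 0.054712
q = r − ln(F/S)/T = 0.0777 − 0.054712 = 0.022988
q = 2.30%

2.30%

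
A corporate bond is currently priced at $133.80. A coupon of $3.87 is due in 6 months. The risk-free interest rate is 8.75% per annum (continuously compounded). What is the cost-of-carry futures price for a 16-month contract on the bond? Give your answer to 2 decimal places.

PV(coupons) I = 3.87·e^(−0.0875·6/12)
I = 3.7043
F = (S − I)·e^(rT) = (133.80 − 3.7043) · e^(0.0875·16/12)
= 130.0957 · e^0.116667 = 130.0957 × 1.123745 = $146.19

$146.19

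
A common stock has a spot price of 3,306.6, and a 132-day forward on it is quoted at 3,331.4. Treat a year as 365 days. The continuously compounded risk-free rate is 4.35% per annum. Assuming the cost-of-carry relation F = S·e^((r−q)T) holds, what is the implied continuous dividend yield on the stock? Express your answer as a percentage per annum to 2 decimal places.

From F = S·e^((r−q)T): (r − q) = ln(F/S)/T
ln(3331.4/3306.6) = ln(1.007500) = 0.007472
(r − q) = 0.007472 / (132/365) = 0.020661
q = r − ln(F/S)/T = 0.0435 − 0.020661 = 0.022839
q = 2.28%

2.28%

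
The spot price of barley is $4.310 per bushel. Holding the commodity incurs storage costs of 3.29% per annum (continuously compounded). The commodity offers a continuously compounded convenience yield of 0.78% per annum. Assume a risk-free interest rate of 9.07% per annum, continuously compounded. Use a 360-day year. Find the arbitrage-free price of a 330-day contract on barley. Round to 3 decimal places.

$4.793 per bushel

Net carry = r + u − y = 0.0907 + 0.0329 − 0.0078 = 0.1158
F = S·e^((r+u−y)T) = 4.310 · e^(0.1158 × 330/360) = 4.310 · e^0.106150
= 4.310 × 1.111989 = $4.793 per bushel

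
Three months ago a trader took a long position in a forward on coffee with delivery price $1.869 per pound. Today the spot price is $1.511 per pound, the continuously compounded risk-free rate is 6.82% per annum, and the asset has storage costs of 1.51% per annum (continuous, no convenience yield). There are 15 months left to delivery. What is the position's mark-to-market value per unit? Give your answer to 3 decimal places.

Current fair forward for the remaining 15 months: F = S·e^((r + u)·T), (r + u) = 0.0682 + 0.0151 = 0.0833
F = 1.511 · e^(0.0833 × 15/12) = 1.511 × 1.109739 = 1.6768
Value of long forward = (F − K)·e^(−rT) = (1.6768 − 1.869) · e^(−0.0682·15/12)
= -0.1922 × 0.918283 = -0.176

-$0.176 per pound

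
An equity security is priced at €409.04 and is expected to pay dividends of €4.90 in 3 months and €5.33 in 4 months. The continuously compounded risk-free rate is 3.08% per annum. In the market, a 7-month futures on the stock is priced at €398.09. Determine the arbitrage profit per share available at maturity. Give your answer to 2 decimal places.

€8.04 per share

PV(dividends) I = 4.90·e^(−0.0308·3/12) + 5.33·e^(−0.0308·4/12) = 10.1380
Fair futures F* = (S − I)·e^(rT) = (409.04 − 10.1380)·e^0.017967 = 398.9020 × 1.018129 = 406.1337
Market €398.09 < fair 406.1337: forward underpriced → reverse cash-and-carry (short the stock, invest proceeds at r, pay the dividends, go long the forward).
Profit at T = |F_mkt − F*| = |398.09 − 406.1337| = €8.04 per share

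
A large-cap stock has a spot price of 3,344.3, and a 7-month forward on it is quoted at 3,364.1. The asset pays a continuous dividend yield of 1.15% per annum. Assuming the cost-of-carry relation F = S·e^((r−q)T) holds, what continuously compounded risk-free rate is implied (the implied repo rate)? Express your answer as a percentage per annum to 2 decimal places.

2.16%

From F = S·e^((r−q)T): (r − q) = ln(F/S)/T
ln(3364.1/3344.3) = ln(1.005921) = 0.005904
(r − q) = 0.005904 / (7/12) = 0.010121
r = ln(F/S)/T + q = 0.010121 + 0.0115 = 0.021621
r = 2.16%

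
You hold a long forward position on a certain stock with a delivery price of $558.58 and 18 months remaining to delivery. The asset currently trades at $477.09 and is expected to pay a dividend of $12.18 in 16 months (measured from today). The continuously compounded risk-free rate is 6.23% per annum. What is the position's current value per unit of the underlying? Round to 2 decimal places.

PV(remaining dividends) I = 12.18·e^(−0.0623·16/12) = 11.2091
Current forward F = (S − I)·e^(rT) = (477.09 − 11.2091)·e^(0.0623·18/12) = 465.8809 × 1.097956 = 511.5167
Value (long) = (F − K)·e^(−rT) = (511.5167 − 558.58) × 0.910784 = -42.8645
Value = -$42.86

-$42.86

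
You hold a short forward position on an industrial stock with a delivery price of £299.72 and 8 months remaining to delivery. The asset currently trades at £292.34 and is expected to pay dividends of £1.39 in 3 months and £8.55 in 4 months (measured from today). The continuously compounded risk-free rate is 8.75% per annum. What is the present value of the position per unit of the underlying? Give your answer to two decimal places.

PV(remaining dividends) I = 1.39·e^(−0.0875·3/12) + 8.55·e^(−0.0875·4/12) = 9.6642
Current forward F = (S − I)·e^(rT) = (292.34 − 9.6642)·e^(0.0875·8/12) = 282.6758 × 1.060068 = 299.6556
Value (long) = (F − K)·e^(−rT) = (299.6556 − 299.72) × 0.943335 = -0.0608
Short position value = −(long value) = £0.06

£0.06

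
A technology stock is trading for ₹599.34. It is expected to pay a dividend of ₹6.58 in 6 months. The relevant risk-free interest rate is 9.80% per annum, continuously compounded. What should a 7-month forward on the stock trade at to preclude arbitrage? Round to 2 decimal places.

PV(dividends) I = 6.58·e^(−0.0980·6/12)
I = 6.2654
F = (S − I)·e^(rT) = (599.34 − 6.2654) · e^(0.0980·7/12)
= 593.0746 · e^0.057167 = 593.0746 × 1.058833 = ₹627.97

₹627.97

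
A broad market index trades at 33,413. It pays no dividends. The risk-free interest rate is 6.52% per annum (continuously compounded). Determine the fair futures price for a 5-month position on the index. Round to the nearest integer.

34,333

F = S·e^(rT) = 33413 · e^(0.0652 × 5/12)
= 33413 · e^0.027167 = 33413 × 1.027539
F = 34,333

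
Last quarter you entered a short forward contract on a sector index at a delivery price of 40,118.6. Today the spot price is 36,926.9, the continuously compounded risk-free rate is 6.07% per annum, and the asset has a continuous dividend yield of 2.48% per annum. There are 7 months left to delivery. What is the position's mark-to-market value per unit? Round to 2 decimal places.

2326.39

Current fair forward for the remaining 7 months: F = S·e^((r − q)·T), (r − q) = 0.0607 − 0.0248 = 0.0359
F = 36926.9 · e^(0.0359 × 7/12) = 36926.9 × 1.02116248 = 37708.3648
Value of long forward = (F − K)·e^(−rT) = (37708.3648 − 40118.6) · e^(−0.0607·7/12)
= -2410.2352 × 0.96521121 = -2326.39
Short position value = −(long value) = 2326.39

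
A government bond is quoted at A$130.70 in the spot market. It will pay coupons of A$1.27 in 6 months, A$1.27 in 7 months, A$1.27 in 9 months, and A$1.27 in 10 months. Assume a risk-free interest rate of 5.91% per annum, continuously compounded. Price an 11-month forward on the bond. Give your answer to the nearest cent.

A$132.82

PV(coupons) I = 1.27·e^(−0.0591·6/12) + 1.27·e^(−0.0591·7/12) + 1.27·e^(−0.0591·9/12) + 1.27·e^(−0.0591·10/12)
I = 1.2330 + 1.2270 + 1.2149 + 1.2090 = 4.8839
F = (S − I)·e^(rT) = (130.70 − 4.8839) · e^(0.0591·11/12)
= 125.8161 · e^0.054175 = 125.8161 × 1.055669 = A$132.82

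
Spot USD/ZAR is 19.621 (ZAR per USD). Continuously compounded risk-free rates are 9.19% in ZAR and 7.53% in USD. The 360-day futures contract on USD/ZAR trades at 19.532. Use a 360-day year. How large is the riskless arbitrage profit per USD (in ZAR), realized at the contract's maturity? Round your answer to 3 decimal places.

Fair futures: F* = S·e^(carry·T), with carry = (r_ZAR − r_USD) = 0.0919 − 0.0753 = 0.0166
F* = 19.621 · e^(0.0166 × 360/360) = 19.621 · e^0.016600 = 19.621 × 1.016739 = 19.9494
Market 19.532 < fair 19.9494: forward underpriced → reverse cash-and-carry (short spot, go long the forward).
At maturity, profit = |F_mkt − F*| = |19.532 − 19.9494| = 0.417 per USD (in ZAR)

0.417 per USD (in ZAR)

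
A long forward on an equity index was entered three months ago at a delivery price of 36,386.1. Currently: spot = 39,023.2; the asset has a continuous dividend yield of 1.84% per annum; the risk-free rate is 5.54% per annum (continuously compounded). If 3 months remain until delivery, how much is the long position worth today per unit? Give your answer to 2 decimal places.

2958.48

Current fair forward for the remaining 3 months: F = S·e^((r − q)·T), (r − q) = 0.0554 − 0.0184 = 0.0370
F = 39023.2 · e^(0.0370 × 3/12) = 39023.2 × 1.00929291 = 39385.8391
Value of long forward = (F − K)·e^(−rT) = (39385.8391 − 36386.1) · e^(−0.0554·3/12)
= 2999.7391 × 0.98624547 = 2958.48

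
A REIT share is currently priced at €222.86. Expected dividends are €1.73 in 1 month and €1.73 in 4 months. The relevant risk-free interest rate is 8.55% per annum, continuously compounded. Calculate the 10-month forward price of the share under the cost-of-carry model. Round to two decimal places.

€235.67

PV(dividends) I = 1.73·e^(−0.0855·1/12) + 1.73·e^(−0.0855·4/12)
I = 1.7177 + 1.6814 = 3.3991
F = (S − I)·e^(rT) = (222.86 − 3.3991) · e^(0.0855·10/12)
= 219.4609 · e^0.071250 = 219.4609 × 1.073850 = €235.67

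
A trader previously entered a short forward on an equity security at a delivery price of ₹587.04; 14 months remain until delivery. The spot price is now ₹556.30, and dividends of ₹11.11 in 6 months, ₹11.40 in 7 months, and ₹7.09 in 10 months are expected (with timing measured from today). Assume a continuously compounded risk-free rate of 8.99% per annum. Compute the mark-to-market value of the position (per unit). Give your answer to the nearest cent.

PV(remaining dividends) I = 11.11·e^(−0.0899·6/12) + 11.40·e^(−0.0899·7/12) + 7.09·e^(−0.0899·10/12) = 28.0175
Current forward F = (S − I)·e^(rT) = (556.30 − 28.0175)·e^(0.0899·14/12) = 528.2825 × 1.110581 = 586.7005
Value (long) = (F − K)·e^(−rT) = (586.7005 − 587.04) × 0.900430 = -0.3057
Short position value = −(long value) = ₹0.31

₹0.31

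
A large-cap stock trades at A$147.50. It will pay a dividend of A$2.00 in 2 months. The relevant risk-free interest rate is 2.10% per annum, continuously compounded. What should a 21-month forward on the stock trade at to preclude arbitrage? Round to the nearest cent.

A$150.95

PV(dividends) I = 2.00·e^(−0.0210·2/12)
I = 1.9930
F = (S − I)·e^(rT) = (147.50 − 1.9930) · e^(0.0210·21/12)
= 145.5070 · e^0.036750 = 145.5070 × 1.037434 = A$150.95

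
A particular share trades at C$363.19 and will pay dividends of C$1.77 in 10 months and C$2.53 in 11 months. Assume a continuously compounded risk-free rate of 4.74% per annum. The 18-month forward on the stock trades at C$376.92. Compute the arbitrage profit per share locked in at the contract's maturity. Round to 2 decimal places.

C$8.61 per share

PV(dividends) I = 1.77·e^(−0.0474·10/12) + 2.53·e^(−0.0474·11/12) = 4.1239
Fair forward F* = (S − I)·e^(rT) = (363.19 − 4.1239)·e^0.071100 = 359.0661 × 1.073689 = 385.5253
Market C$376.92 < fair 385.5253: forward underpriced → reverse cash-and-carry (short the stock, invest proceeds at r, pay the dividends, go long the forward).
Profit at T = |F_mkt − F*| = |376.92 − 385.5253| = C$8.61 per share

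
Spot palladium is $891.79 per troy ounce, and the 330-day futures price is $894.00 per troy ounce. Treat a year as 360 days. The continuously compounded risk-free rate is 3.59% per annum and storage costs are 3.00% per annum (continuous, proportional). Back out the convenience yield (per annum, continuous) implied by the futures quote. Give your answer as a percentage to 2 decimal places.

F = S·e^((r+u−y)T) ⇒ (r+u−y) = ln(F/S)/T
ln(894.00/891.79) = 0.002475; /T ⇒ 0.002700
y = r + u − ln(F/S)/T = 0.0359 + 0.0300 − 0.002700 = 0.063200
y = 6.32%

6.32%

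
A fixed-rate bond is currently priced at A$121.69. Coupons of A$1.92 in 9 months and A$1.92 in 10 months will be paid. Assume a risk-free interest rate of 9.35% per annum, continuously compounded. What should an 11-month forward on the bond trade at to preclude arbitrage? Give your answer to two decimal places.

A$128.69

PV(coupons) I = 1.92·e^(−0.0935·9/12) + 1.92·e^(−0.0935·10/12)
I = 1.7900 + 1.7761 = 3.5661
F = (S − I)·e^(rT) = (121.69 − 3.5661) · e^(0.0935·11/12)
= 118.1239 · e^0.085708 = 118.1239 × 1.089488 = A$128.69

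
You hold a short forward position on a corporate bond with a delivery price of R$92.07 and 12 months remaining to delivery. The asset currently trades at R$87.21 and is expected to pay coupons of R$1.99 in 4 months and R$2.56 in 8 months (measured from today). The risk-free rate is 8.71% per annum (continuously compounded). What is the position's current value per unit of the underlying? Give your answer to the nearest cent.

R$1.53

PV(remaining coupons) I = 1.99·e^(−0.0871·4/12) + 2.56·e^(−0.0871·8/12) = 4.3486
Current forward F = (S − I)·e^(rT) = (87.21 − 4.3486)·e^(0.0871·12/12) = 82.8614 × 1.091006 = 90.4023
Value (long) = (F − K)·e^(−rT) = (90.4023 − 92.07) × 0.916585 = -1.5286
Short position value = −(long value) = R$1.53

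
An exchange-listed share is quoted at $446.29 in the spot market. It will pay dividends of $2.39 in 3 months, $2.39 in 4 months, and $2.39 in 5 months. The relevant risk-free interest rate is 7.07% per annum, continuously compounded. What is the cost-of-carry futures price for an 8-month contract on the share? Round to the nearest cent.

$460.49

PV(dividends) I = 2.39·e^(−0.0707·3/12) + 2.39·e^(−0.0707·4/12) + 2.39·e^(−0.0707·5/12)
I = 2.3481 + 2.3343 + 2.3206 = 7.0030
F = (S − I)·e^(rT) = (446.29 − 7.0030) · e^(0.0707·8/12)
= 439.2870 · e^0.047133 = 439.2870 × 1.048261 = $460.49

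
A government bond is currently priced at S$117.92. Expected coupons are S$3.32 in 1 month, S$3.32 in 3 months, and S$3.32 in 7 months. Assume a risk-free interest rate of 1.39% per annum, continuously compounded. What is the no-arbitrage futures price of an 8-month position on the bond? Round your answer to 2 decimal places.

S$109.01

PV(coupons) I = 3.32·e^(−0.0139·1/12) + 3.32·e^(−0.0139·3/12) + 3.32·e^(−0.0139·7/12)
I = 3.3162 + 3.3085 + 3.2932 = 9.9179
F = (S − I)·e^(rT) = (117.92 − 9.9179) · e^(0.0139·8/12)
= 108.0021 · e^0.009267 = 108.0021 × 1.009310 = S$109.01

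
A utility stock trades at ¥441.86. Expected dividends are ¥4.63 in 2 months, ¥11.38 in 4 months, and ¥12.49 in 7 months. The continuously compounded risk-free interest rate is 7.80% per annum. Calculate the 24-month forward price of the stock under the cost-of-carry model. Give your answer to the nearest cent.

¥484.21

PV(dividends) I = 4.63·e^(−0.0780·2/12) + 11.38·e^(−0.0780·4/12) + 12.49·e^(−0.0780·7/12)
I = 4.5702 + 11.0879 + 11.9344 = 27.5925
F = (S − I)·e^(rT) = (441.86 − 27.5925) · e^(0.0780·24/12)
= 414.2675 · e^0.156000 = 414.2675 × 1.168826 = ¥484.21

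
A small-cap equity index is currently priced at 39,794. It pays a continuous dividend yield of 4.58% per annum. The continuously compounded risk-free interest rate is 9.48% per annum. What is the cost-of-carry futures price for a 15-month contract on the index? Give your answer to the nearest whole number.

F = S·e^((r − q)T) = 39794 · e^((0.0948 − 0.0458) × 15/12)
= 39794 · e^0.061250 = 39794 × 1.063165
F = 42,308

42,308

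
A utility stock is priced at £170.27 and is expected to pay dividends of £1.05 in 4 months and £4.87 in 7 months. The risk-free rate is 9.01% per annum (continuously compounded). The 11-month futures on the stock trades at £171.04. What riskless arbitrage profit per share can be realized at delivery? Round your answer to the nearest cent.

PV(dividends) I = 1.05·e^(−0.0901·4/12) + 4.87·e^(−0.0901·7/12) = 5.6396
Fair futures F* = (S − I)·e^(rT) = (170.27 − 5.6396)·e^0.082592 = 164.6304 × 1.086099 = 178.8049
Market £171.04 < fair 178.8049: forward underpriced → reverse cash-and-carry (short the stock, invest proceeds at r, pay the dividends, go long the forward).
Profit at T = |F_mkt − F*| = |171.04 − 178.8049| = £7.76 per share

£7.76 per share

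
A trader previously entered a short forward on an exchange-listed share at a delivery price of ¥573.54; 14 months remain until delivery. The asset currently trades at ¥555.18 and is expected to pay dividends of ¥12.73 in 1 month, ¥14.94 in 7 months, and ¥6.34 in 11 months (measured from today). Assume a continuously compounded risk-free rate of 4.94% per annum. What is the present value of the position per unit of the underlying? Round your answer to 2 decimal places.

PV(remaining dividends) I = 12.73·e^(−0.0494·1/12) + 14.94·e^(−0.0494·7/12) + 6.34·e^(−0.0494·11/12) = 33.2526
Current forward F = (S − I)·e^(rT) = (555.18 − 33.2526)·e^(0.0494·14/12) = 521.9274 × 1.059327 = 552.8918
Value (long) = (F − K)·e^(−rT) = (552.8918 − 573.54) × 0.943996 = -19.4918
Short position value = −(long value) = ¥19.49

¥19.49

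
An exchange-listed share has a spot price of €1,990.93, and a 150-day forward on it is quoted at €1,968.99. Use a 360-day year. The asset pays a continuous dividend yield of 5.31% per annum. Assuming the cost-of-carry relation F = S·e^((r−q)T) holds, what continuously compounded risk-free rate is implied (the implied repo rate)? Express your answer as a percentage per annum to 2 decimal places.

2.65%

From F = S·e^((r−q)T): (r − q) = ln(F/S)/T
ln(1968.99/1990.93) = ln(0.988980) = -0.011081
(r − q) = -0.011081 / (150/360) = -0.026594
r = ln(F/S)/T + q = -0.026594 + 0.0531 = 0.026506
r = 2.65%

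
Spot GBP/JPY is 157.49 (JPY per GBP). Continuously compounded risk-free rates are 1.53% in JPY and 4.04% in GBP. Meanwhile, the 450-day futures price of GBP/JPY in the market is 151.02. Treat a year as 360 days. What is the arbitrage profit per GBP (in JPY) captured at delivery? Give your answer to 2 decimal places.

1.61 per GBP (in JPY)

Fair futures: F* = S·e^(carry·T), with carry = (r_JPY − r_GBP) = 0.0153 − 0.0404 = -0.0251
F* = 157.49 · e^(-0.0251 × 450/360) = 157.49 · e^-0.031375 = 157.49 × 0.969112 = 152.6254
Market 151.02 < fair 152.6254: forward underpriced → reverse cash-and-carry (short spot, go long the forward).
At maturity, profit = |F_mkt − F*| = |151.02 − 152.6254| = 1.61 per GBP (in JPY)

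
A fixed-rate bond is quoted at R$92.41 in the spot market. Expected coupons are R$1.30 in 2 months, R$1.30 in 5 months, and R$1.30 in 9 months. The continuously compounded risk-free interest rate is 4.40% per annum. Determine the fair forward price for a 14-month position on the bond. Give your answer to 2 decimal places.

R$93.25

PV(coupons) I = 1.30·e^(−0.0440·2/12) + 1.30·e^(−0.0440·5/12) + 1.30·e^(−0.0440·9/12)
I = 1.2905 + 1.2764 + 1.2578 = 3.8247
F = (S − I)·e^(rT) = (92.41 − 3.8247) · e^(0.0440·14/12)
= 88.5853 · e^0.051333 = 88.5853 × 1.052673 = R$93.25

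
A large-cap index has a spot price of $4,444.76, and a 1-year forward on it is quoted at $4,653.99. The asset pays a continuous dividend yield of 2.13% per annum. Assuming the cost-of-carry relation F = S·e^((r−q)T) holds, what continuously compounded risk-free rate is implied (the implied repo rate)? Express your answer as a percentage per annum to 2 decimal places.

From F = S·e^((r−q)T): (r − q) = ln(F/S)/T
ln(4653.99/4444.76) = ln(1.047073) = 0.045999
(r − q) = 0.045999 / (1) = 0.045999
r = ln(F/S)/T + q = 0.045999 + 0.0213 = 0.067299
r = 6.73%

6.73%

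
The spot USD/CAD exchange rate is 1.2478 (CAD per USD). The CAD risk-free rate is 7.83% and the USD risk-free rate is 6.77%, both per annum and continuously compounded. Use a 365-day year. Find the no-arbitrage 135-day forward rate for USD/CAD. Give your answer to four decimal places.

1.2527

F = S·e^((r_CAD − r_USD)T) = 1.2478 · e^((0.0783 − 0.0677) × 135/365)
= 1.2478 · e^0.003921 = 1.2478 × 1.003929
F = 1.2527 CAD per USD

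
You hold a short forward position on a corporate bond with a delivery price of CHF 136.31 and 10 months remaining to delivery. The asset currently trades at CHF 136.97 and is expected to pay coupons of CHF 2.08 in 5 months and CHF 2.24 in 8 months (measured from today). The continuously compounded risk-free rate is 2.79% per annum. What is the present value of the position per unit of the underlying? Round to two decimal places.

CHF 0.46

PV(remaining coupons) I = 2.08·e^(−0.0279·5/12) + 2.24·e^(−0.0279·8/12) = 4.2547
Current forward F = (S − I)·e^(rT) = (136.97 − 4.2547)·e^(0.0279·10/12) = 132.7153 × 1.023522 = 135.8370
Value (long) = (F − K)·e^(−rT) = (135.8370 − 136.31) × 0.977018 = -0.4621
Short position value = −(long value) = CHF 0.46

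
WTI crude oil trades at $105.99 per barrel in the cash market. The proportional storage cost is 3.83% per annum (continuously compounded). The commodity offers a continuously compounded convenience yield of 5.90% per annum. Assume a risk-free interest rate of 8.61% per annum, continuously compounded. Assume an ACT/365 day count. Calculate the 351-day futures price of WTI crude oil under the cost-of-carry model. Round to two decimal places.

$112.87 per barrel

Net carry = r + u − y = 0.0861 + 0.0383 − 0.0590 = 0.0654
F = S·e^((r+u−y)T) = 105.99 · e^(0.0654 × 351/365) = 105.99 · e^0.062892
= 105.99 × 1.064912 = $112.87 per barrel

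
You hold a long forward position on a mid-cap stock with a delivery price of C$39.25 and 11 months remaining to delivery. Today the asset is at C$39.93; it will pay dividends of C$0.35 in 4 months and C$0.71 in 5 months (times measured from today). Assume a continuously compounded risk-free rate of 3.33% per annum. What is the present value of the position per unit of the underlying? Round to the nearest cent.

PV(remaining dividends) I = 0.35·e^(−0.0333·4/12) + 0.71·e^(−0.0333·5/12) = 1.0464
Current forward F = (S − I)·e^(rT) = (39.93 − 1.0464)·e^(0.0333·11/12) = 38.8836 × 1.030996 = 40.0888
Value (long) = (F − K)·e^(−rT) = (40.0888 − 39.25) × 0.969936 = 0.8136
Value = C$0.81

C$0.81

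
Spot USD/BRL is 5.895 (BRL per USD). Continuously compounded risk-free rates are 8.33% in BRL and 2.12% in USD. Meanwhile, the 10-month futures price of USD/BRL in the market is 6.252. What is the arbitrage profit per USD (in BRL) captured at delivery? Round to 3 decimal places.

0.044 per USD (in BRL)

Fair futures: F* = S·e^(carry·T), with carry = (r_BRL − r_USD) = 0.0833 − 0.0212 = 0.0621
F* = 5.895 · e^(0.0621 × 10/12) = 5.895 · e^0.051750 = 5.895 × 1.053112 = 6.2081
Market 6.252 > fair 6.2081: forward overpriced → cash-and-carry (buy spot, short the forward).
At maturity, profit = |F_mkt − F*| = |6.252 − 6.2081| = 0.044 per USD (in BRL)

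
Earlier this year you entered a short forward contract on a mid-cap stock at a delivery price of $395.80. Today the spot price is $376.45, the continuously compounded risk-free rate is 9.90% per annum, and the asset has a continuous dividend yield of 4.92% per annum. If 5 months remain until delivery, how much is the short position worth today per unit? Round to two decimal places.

$10.99

Current fair forward for the remaining 5 months: F = S·e^((r − q)·T), (r − q) = 0.0990 − 0.0492 = 0.0498
F = 376.45 · e^(0.0498 × 5/12) = 376.45 × 1.020967 = 384.3430
Value of long forward = (F − K)·e^(−rT) = (384.3430 − 395.80) · e^(−0.0990·5/12)
= -11.4570 × 0.959589 = -10.99
Short position value = −(long value) = $10.99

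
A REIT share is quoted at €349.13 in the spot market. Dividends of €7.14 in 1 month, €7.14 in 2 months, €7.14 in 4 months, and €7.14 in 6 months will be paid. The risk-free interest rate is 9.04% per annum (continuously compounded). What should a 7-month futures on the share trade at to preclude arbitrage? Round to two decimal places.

€338.65

PV(dividends) I = 7.14·e^(−0.0904·1/12) + 7.14·e^(−0.0904·2/12) + 7.14·e^(−0.0904·4/12) + 7.14·e^(−0.0904·6/12)
I = 7.0864 + 7.0332 + 6.9281 + 6.8245 = 27.8722
F = (S − I)·e^(rT) = (349.13 − 27.8722) · e^(0.0904·7/12)
= 321.2578 · e^0.052733 = 321.2578 × 1.054148 = €338.65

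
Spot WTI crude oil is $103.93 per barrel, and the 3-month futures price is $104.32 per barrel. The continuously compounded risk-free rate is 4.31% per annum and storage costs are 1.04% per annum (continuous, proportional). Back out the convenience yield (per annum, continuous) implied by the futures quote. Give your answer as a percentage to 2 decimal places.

F = S·e^((r+u−y)T) ⇒ (r+u−y) = ln(F/S)/T
ln(104.32/103.93) = 0.003746; /T ⇒ 0.014984
y = r + u − ln(F/S)/T = 0.0431 + 0.0104 − 0.014984 = 0.038516
y = 3.85%

3.85%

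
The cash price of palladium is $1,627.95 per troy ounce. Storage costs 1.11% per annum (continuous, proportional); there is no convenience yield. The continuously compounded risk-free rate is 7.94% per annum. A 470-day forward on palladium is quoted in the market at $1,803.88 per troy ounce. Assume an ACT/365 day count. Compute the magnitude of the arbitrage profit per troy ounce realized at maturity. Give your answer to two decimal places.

$25.28 per troy ounce

Fair forward: F* = S·e^(carry·T), with carry = (r + u) = 0.0794 + 0.0111 = 0.0905
F* = 1627.95 · e^(0.0905 × 470/365) = 1627.95 · e^0.11653425 = 1627.95 × 1.12359599 = $1829.1581
Market $1803.88 < fair $1829.1581: forward underpriced → reverse cash-and-carry (short spot, go long the forward).
At maturity, profit = |F_mkt − F*| = |1803.88 − 1829.1581| = $25.28 per troy ounce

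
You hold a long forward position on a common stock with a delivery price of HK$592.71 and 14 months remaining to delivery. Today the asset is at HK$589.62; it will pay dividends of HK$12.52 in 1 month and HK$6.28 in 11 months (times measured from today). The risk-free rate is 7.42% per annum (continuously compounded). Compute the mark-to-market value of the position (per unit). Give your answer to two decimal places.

HK$27.75

PV(remaining dividends) I = 12.52·e^(−0.0742·1/12) + 6.28·e^(−0.0742·11/12) = 18.3099
Current forward F = (S − I)·e^(rT) = (589.62 − 18.3099)·e^(0.0742·14/12) = 571.3101 × 1.090424 = 622.9702
Value (long) = (F − K)·e^(−rT) = (622.9702 − 592.71) × 0.917074 = 27.7508
Value = HK$27.75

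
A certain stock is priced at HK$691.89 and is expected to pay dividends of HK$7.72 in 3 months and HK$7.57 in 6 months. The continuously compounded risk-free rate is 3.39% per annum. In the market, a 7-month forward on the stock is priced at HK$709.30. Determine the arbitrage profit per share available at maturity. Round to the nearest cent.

PV(dividends) I = 7.72·e^(−0.0339·3/12) + 7.57·e^(−0.0339·6/12) = 15.0976
Fair forward F* = (S − I)·e^(rT) = (691.89 − 15.0976)·e^0.019775 = 676.7924 × 1.019972 = 690.3093
Market HK$709.30 > fair 690.3093: forward overpriced → cash-and-carry (borrow at r, buy the stock and collect the dividends, short the forward).
Profit at T = |F_mkt − F*| = |709.30 − 690.3093| = HK$18.99 per share

HK$18.99 per share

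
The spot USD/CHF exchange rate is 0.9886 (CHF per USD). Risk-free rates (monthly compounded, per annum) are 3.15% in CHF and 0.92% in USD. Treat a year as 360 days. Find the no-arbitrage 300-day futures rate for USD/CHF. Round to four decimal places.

By covered interest parity, F = S · (1+r_CHF/12)^(12T) / (1+r_USD/12)^(12T)
= 0.9886 × 1.026562 / 1.007693 = 0.9886 × 1.018725
F = 1.0071 CHF per USD

1.0071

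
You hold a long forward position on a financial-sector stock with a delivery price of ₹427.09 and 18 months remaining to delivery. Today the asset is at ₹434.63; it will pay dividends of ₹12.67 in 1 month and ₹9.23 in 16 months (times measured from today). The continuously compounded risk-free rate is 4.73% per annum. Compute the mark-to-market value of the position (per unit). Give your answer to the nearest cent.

₹15.51

PV(remaining dividends) I = 12.67·e^(−0.0473·1/12) + 9.23·e^(−0.0473·16/12) = 21.2860
Current forward F = (S − I)·e^(rT) = (434.63 − 21.2860)·e^(0.0473·18/12) = 413.3440 × 1.073528 = 443.7364
Value (long) = (F − K)·e^(−rT) = (443.7364 − 427.09) × 0.931508 = 15.5063
Value = ₹15.51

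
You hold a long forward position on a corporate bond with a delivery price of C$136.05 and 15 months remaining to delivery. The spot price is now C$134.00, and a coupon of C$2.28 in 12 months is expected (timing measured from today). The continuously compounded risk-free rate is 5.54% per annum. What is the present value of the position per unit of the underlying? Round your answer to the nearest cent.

C$4.90

PV(remaining coupons) I = 2.28·e^(−0.0554·12/12) = 2.1571
Current forward F = (S − I)·e^(rT) = (134.00 − 2.1571)·e^(0.0554·15/12) = 131.8429 × 1.071704 = 141.2966
Value (long) = (F − K)·e^(−rT) = (141.2966 − 136.05) × 0.933093 = 4.8956
Value = C$4.90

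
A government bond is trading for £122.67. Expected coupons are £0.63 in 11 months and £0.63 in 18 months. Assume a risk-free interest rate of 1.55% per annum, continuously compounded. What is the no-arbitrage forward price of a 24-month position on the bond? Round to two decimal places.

PV(coupons) I = 0.63·e^(−0.0155·11/12) + 0.63·e^(−0.0155·18/12)
I = 0.6211 + 0.6155 = 1.2366
F = (S − I)·e^(rT) = (122.67 − 1.2366) · e^(0.0155·24/12)
= 121.4334 · e^0.031000 = 121.4334 × 1.031486 = £125.26

£125.26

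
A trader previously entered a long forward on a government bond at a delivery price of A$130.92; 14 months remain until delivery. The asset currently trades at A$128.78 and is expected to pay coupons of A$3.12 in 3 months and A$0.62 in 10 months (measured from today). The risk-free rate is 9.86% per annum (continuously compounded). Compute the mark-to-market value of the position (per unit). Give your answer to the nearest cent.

A$8.47

PV(remaining coupons) I = 3.12·e^(−0.0986·3/12) + 0.62·e^(−0.0986·10/12) = 3.6151
Current forward F = (S − I)·e^(rT) = (128.78 − 3.6151)·e^(0.0986·14/12) = 125.1649 × 1.121911 = 140.4239
Value (long) = (F − K)·e^(−rT) = (140.4239 − 130.92) × 0.891336 = 8.4712
Value = A$8.47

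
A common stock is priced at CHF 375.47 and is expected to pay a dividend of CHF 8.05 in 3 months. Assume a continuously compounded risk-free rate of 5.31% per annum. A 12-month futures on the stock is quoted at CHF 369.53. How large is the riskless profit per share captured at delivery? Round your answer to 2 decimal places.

CHF 18.04 per share

PV(dividends) I = 8.05·e^(−0.0531·3/12) = 7.9438
Fair futures F* = (S − I)·e^(rT) = (375.47 − 7.9438)·e^0.053100 = 367.5262 × 1.054535 = 387.5692
Market CHF 369.53 < fair 387.5692: forward underpriced → reverse cash-and-carry (short the stock, invest proceeds at r, pay the dividends, go long the forward).
Profit at T = |F_mkt − F*| = |369.53 − 387.5692| = CHF 18.04 per share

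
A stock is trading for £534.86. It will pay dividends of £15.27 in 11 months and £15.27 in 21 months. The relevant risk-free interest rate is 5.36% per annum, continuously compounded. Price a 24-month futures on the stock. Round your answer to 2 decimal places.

PV(dividends) I = 15.27·e^(−0.0536·11/12) + 15.27·e^(−0.0536·21/12)
I = 14.5379 + 13.9028 = 28.4407
F = (S − I)·e^(rT) = (534.86 − 28.4407) · e^(0.0536·24/12)
= 506.4193 · e^0.107200 = 506.4193 × 1.113157 = £563.72

£563.72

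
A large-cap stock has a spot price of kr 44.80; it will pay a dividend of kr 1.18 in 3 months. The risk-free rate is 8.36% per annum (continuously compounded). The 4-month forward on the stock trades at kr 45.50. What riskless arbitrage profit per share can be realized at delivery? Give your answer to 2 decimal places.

kr 0.62 per share

PV(dividends) I = 1.18·e^(−0.0836·3/12) = 1.1556
Fair forward F* = (S − I)·e^(rT) = (44.80 − 1.1556)·e^0.027867 = 43.6444 × 1.028259 = 44.8777
Market kr 45.50 > fair 44.8777: forward overpriced → cash-and-carry (borrow at r, buy the stock and collect the dividends, short the forward).
Profit at T = |F_mkt − F*| = |45.50 − 44.8777| = kr 0.62 per share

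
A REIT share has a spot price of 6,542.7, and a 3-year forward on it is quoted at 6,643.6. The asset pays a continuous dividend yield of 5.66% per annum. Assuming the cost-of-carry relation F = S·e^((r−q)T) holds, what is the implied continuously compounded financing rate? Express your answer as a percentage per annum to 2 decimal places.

6.17%

From F = S·e^((r−q)T): (r − q) = ln(F/S)/T
ln(6643.6/6542.7) = ln(1.015422) = 0.015304
(r − q) = 0.015304 / (3) = 0.005101
r = ln(F/S)/T + q = 0.005101 + 0.0566 = 0.061701
r = 6.17%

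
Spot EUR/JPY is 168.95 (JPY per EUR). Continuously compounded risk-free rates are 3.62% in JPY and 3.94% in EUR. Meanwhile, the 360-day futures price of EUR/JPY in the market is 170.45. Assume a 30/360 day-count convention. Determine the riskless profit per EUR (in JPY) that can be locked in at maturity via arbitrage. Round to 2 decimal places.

Fair futures: F* = S·e^(carry·T), with carry = (r_JPY − r_EUR) = 0.0362 − 0.0394 = -0.0032
F* = 168.95 · e^(-0.0032 × 360/360) = 168.95 · e^-0.003200 = 168.95 × 0.996805 = 168.4102
Market 170.45 > fair 168.4102: forward overpriced → cash-and-carry (buy spot, short the forward).
At maturity, profit = |F_mkt − F*| = |170.45 − 168.4102| = 2.04 per EUR (in JPY)

2.04 per EUR (in JPY)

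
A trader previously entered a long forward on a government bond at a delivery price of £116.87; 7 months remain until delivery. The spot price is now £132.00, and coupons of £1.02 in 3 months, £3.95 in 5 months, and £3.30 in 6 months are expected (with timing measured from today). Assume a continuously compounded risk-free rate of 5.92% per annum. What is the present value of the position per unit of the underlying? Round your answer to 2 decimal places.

£11.03

PV(remaining coupons) I = 1.02·e^(−0.0592·3/12) + 3.95·e^(−0.0592·5/12) + 3.30·e^(−0.0592·6/12) = 8.0625
Current forward F = (S − I)·e^(rT) = (132.00 − 8.0625)·e^(0.0592·7/12) = 123.9375 × 1.035137 = 128.2923
Value (long) = (F − K)·e^(−rT) = (128.2923 − 116.87) × 0.966056 = 11.0346
Value = £11.03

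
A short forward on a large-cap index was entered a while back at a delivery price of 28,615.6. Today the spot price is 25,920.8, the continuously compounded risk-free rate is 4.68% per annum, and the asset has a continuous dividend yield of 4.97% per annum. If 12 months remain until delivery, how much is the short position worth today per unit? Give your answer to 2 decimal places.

Current fair forward for the remaining 12 months: F = S·e^((r − q)·T), (r − q) = 0.0468 − 0.0497 = -0.0029
F = 25920.8 · e^(-0.0029 × 12/12) = 25920.8 × 0.99710420 = 25845.7385
Value of long forward = (F − K)·e^(−rT) = (25845.7385 − 28615.6) · e^(−0.0468·12/12)
= -2769.8615 × 0.95427823 = -2643.22
Short position value = −(long value) = 2643.22

2643.22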